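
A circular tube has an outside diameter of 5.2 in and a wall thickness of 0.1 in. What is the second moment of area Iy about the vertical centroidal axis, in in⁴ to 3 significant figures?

Decompose the section into non-overlapping parts with the origin at the bottom-left of its bounding rectangle.
Outer circle: ⌀5.2, A = 21.237 in², x = 2.6 in, Ī = 35.891 in⁴.
Bore (subtracted): ⌀5, A = 19.635 in², x = 2.6 in, Ī = 30.68 in⁴.
By symmetry the centroid is at mid-width, x̄ = 2.6 in.
All pieces are centred on the vertical centroidal axis, so I = ΣĪ (holes subtracted) = 5.2112 in⁴.

Iy ≈ 5.21 in⁴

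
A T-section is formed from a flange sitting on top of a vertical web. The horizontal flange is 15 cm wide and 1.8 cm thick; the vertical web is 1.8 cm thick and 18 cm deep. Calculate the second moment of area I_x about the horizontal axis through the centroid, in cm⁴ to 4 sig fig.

I_x ≈ 2326 cm⁴

Break the section into simple shapes (no overlaps), measuring from the bottom-left corner of the bounding box.
Flange: 15 × 1.8, A = 27 cm², y = 18.9 cm, Ī = 7.29 cm⁴.
Web: 1.8 × 18, A = 32.4 cm², y = 9 cm, Ī = 874.8 cm⁴.
Centroid: ȳ = ΣA·y / ΣA = 13.5 cm.
Transfer each piece to the horizontal axis through the centroid using Ī + A·d² with d = y − 13.5:
  flange: d = 5.4 cm → contributes +794.61 cm⁴
  web: d = -4.5 cm → contributes +1530.9 cm⁴
Total I = 2325.51 cm⁴.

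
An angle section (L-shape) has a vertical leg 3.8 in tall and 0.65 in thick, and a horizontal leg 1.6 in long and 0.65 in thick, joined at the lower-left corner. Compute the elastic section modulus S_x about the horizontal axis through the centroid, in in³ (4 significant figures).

S_x ≈ 1.905 in³

Decompose the section into non-overlapping parts with the origin at the bottom-left of its bounding rectangle.
Vertical leg: 0.65 × 3.8, A = 2.47 in², y = 1.9 in, Ī = 2.97223 in⁴.
Horizontal leg (remainder): 0.95 × 0.65, A = 0.6175 in², y = 0.325 in, Ī = 0.0217411 in⁴.
Centroid: ȳ = ΣA·y / ΣA = 1.585 in.
Transfer each piece to the horizontal axis through the centroid using Ī + A·d² with d = y − 1.585:
  vertical leg: d = 0.315 in → contributes +3.21732 in⁴
  horizontal leg (remainder): d = -1.26 in → contributes +1.00208 in⁴
Total I = 4.2194 in⁴.
Extreme fibre distance c = 2.215 in; S = I/c = 1.90492 in³.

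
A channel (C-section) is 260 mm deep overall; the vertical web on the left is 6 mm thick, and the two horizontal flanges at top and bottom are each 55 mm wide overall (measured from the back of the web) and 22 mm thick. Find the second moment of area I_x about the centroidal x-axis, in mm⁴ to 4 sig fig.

Break the section into simple shapes (no overlaps), measuring from the bottom-left corner of the bounding box.
Web: 6 × 260, A = 1 560 mm², y = 130 mm, Ī = 8 788 000 mm⁴.
Top flange (beyond web): 49 × 22, A = 1 078 mm², y = 249 mm, Ī = 43479.3 mm⁴.
Bottom flange (beyond web): 49 × 22, A = 1 078 mm², y = 11 mm, Ī = 43479.3 mm⁴.
By symmetry the centroid is at mid-height, ȳ = 130 mm.
Transfer each piece to the centroidal x-axis using Ī + A·d² with d = y − 130:
  web: d = 0 mm → contributes +8 788 000 mm⁴
  top flange (beyond web): d = 119 mm → contributes +15 309 037 mm⁴
  bottom flange (beyond web): d = -119 mm → contributes +15 309 037 mm⁴
Total I = 39 406 075 mm⁴.

I_x ≈ 3.941 × 10⁷ mm⁴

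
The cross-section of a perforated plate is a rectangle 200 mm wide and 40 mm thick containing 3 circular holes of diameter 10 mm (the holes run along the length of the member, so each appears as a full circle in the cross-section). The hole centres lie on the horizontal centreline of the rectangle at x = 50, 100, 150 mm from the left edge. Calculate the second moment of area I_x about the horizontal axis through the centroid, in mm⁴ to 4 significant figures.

I_x ≈ 1.065 × 10⁶ mm⁴

Split into non-overlapping primitives; take the origin at the lower-left of the bounding box.
Plate: 200 × 40, A = 8 000 mm², y = 20 mm, Ī = 1 066 667 mm⁴.
Hole 1 (subtracted): ⌀10, A = 78.5398 mm², y = 20 mm, Ī = 490.874 mm⁴.
Hole 2 (subtracted): ⌀10, A = 78.5398 mm², y = 20 mm, Ī = 490.874 mm⁴.
Hole 3 (subtracted): ⌀10, A = 78.5398 mm², y = 20 mm, Ī = 490.874 mm⁴.
By symmetry the centroid is at mid-height, ȳ = 20 mm.
All pieces are centred on the horizontal axis through the centroid, so I = ΣĪ (holes subtracted) = 1 065 194 mm⁴.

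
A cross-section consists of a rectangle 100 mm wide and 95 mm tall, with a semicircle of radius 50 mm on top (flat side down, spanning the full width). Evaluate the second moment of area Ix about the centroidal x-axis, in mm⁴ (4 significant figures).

Ix ≈ 2.095 × 10⁷ mm⁴

Split into non-overlapping primitives; take the origin at the lower-left of the bounding box.
Rectangular body: 100 × 95, A = 9 500 mm², y = 47.5 mm, Ī = 7 144 792 mm⁴.
Semicircular cap: semicircle r = 50, A = 3926.99 mm², y = 116.221 mm, Ī = 685 981 mm⁴.
Centroid: ȳ = ΣA·y / ΣA = 67.5987 mm.
Transfer each piece to the centroidal x-axis using Ī + A·d² with d = y − 67.5987:
  rectangular body: d = -20.0987 mm → contributes +10 982 400 mm⁴
  semicircular cap: d = 48.6219 mm → contributes +9 969 750 mm⁴
Total I = 20 952 150 mm⁴.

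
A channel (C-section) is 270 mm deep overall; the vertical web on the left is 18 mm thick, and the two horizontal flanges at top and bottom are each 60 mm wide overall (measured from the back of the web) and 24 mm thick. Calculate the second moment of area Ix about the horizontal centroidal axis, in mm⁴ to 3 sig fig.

Treat the section as a set of non-overlapping primitives; coordinates are from the bounding-box lower-left.
Web: 18 × 270, A = 4 860 mm², y = 135 mm, Ī = 29 524 500 mm⁴.
Top flange (beyond web): 42 × 24, A = 1 008 mm², y = 258 mm, Ī = 48 384 mm⁴.
Bottom flange (beyond web): 42 × 24, A = 1 008 mm², y = 12 mm, Ī = 48 384 mm⁴.
By symmetry the centroid is at mid-height, ȳ = 135 mm.
Transfer each piece to the horizontal centroidal axis using Ī + A·d² with d = y − 135:
  web: d = 0 mm → contributes +29 524 500 mm⁴
  top flange (beyond web): d = 123 mm → contributes +15 298 416 mm⁴
  bottom flange (beyond web): d = -123 mm → contributes +15 298 416 mm⁴
Total I = 60 121 332 mm⁴.

Ix ≈ 6.01 × 10⁷ mm⁴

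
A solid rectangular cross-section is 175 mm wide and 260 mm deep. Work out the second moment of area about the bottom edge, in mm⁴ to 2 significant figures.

I_base ≈ 1.0 × 10⁹ mm⁴

The section: 175 × 260, A = 45 500 mm², y = 130 mm, Ī = 256 316 667 mm⁴.
Transfer it to a horizontal axis along the bottom face using Ī + A·d² with d = y − 0:
  the section: d = 130 mm → contributes +1 025 266 667 mm⁴
Total I = 1 025 266 667 mm⁴.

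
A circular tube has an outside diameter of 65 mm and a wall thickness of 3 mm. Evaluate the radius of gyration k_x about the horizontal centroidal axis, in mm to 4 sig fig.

k_x ≈ 21.95 mm

Treat the section as a set of non-overlapping primitives; coordinates are from the bounding-box lower-left.
Outer circle: ⌀65, A = 3318.31 mm², y = 32.5 mm, Ī = 876 241 mm⁴.
Bore (subtracted): ⌀59, A = 2733.97 mm², y = 32.5 mm, Ī = 594 810 mm⁴.
By symmetry the centroid is at mid-height, ȳ = 32.5 mm.
All pieces are centred on the horizontal centroidal axis, so I = ΣĪ (holes subtracted) = 281 431 mm⁴.
Radius of gyration: k = √(I/A) = √(281 431 / 584.336) = 21.946 mm.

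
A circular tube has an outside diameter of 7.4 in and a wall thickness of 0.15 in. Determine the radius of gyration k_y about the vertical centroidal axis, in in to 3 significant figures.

Treat the section as a set of non-overlapping primitives; coordinates are from the bounding-box lower-left.
Outer circle: ⌀7.4, A = 43.008 in², x = 3.7 in, Ī = 147.2 in⁴.
Bore (subtracted): ⌀7.1, A = 39.592 in², x = 3.7 in, Ī = 124.74 in⁴.
By symmetry the centroid is at mid-width, x̄ = 3.7 in.
All pieces are centred on the vertical centroidal axis, so I = ΣĪ (holes subtracted) = 22.457 in⁴.
Radius of gyration: k = √(I/A) = √(22.457 / 3.4165) = 2.5638 in.

k_y ≈ 2.56 in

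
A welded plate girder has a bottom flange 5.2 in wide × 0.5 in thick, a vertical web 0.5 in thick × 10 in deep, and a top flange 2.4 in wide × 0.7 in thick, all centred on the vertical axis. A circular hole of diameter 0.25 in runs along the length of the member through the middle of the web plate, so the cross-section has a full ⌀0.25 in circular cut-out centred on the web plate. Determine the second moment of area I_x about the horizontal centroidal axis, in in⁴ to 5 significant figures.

Break the section into simple shapes (no overlaps), measuring from the bottom-left corner of the bounding box.
Bottom plate: 5.2 × 0.5, A = 2.6 in², y = 0.25 in, Ī = 0.05416667 in⁴.
Web plate: 0.5 × 10, A = 5 in², y = 5.5 in, Ī = 41.66667 in⁴.
Top plate: 2.4 × 0.7, A = 1.68 in², y = 10.85 in, Ī = 0.0686 in⁴.
Hole (subtracted): ⌀0.25, A = 0.04908739 in², y = 5.5 in, Ī = 0.0001917476 in⁴.
Centroid: ȳ = ΣA·y / ΣA = 4.994958 in.
Transfer each piece to the horizontal centroidal axis using Ī + A·d² with d = y − 4.994958:
  bottom plate: d = -4.744958 in → contributes +58.59219 in⁴
  web plate: d = 0.5050422 in → contributes +42.942 in⁴
  top plate: d = 5.855042 in → contributes +57.66155 in⁴
  hole: d = 0.5050422 in → contributes −0.01271235 in⁴
Total I = 159.183 in⁴.

I_x ≈ 159.18 in⁴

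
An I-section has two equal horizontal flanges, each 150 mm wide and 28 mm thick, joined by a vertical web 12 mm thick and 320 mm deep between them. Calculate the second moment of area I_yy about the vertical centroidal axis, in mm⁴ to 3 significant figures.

I_yy ≈ 1.58 × 10⁷ mm⁴

Split into non-overlapping primitives; take the origin at the lower-left of the bounding box.
Bottom flange: 150 × 28, A = 4 200 mm², x = 75 mm, Ī = 7 875 000 mm⁴.
Web: 12 × 320, A = 3 840 mm², x = 75 mm, Ī = 46 080 mm⁴.
Top flange: 150 × 28, A = 4 200 mm², x = 75 mm, Ī = 7 875 000 mm⁴.
By symmetry the centroid is at mid-width, x̄ = 75 mm.
All pieces are centred on the vertical centroidal axis, so I = ΣĪ = 15 796 080 mm⁴.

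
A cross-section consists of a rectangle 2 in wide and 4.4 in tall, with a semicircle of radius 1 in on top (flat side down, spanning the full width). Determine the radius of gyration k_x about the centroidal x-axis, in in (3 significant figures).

Break the section into simple shapes (no overlaps), measuring from the bottom-left corner of the bounding box.
Rectangular body: 2 × 4.4, A = 8.8 in², y = 2.2 in, Ī = 14.197 in⁴.
Semicircular cap: semicircle r = 1, A = 1.5708 in², y = 4.8244 in, Ī = 0.10976 in⁴.
Centroid: ȳ = ΣA·y / ΣA = 2.5975 in.
Transfer each piece to the centroidal x-axis using Ī + A·d² with d = y − 2.5975:
  rectangular body: d = -0.3975 in → contributes +15.588 in⁴
  semicircular cap: d = 2.2269 in → contributes +7.8995 in⁴
Total I = 23.487 in⁴.
Radius of gyration: k = √(I/A) = √(23.487 / 10.371) = 1.5049 in.

k_x ≈ 1.50 in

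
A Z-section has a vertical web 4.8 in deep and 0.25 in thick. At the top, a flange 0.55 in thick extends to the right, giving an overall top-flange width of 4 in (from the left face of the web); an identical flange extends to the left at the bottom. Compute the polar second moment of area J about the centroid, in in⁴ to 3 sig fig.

Split into non-overlapping primitives; take the origin at the lower-left of the bounding box.
Web: 0.25 × 4.8, A = 1.2 in², y = 2.4 in, Ī = 2.304 in⁴.
Top flange (beyond web): 3.75 × 0.55, A = 2.0625 in², y = 4.525 in, Ī = 0.051992 in⁴.
Bottom flange (beyond web): 3.75 × 0.55, A = 2.0625 in², y = 0.275 in, Ī = 0.051992 in⁴.
Centroid: ȳ = ΣA·y / ΣA = 2.4 in.
Transfer each piece to the centroidal x-axis using Ī + A·d² with d = y − 2.4:
  web: d = 0 in → contributes +2.304 in⁴
  top flange (beyond web): d = 2.125 in → contributes +9.3655 in⁴
  bottom flange (beyond web): d = -2.125 in → contributes +9.3655 in⁴
Total I = 21.035 in⁴.
For the y-axis: x̄ = 3.875 in.
Repeating about the centroidal y-axis gives I_y = 21.34 in⁴.
Polar second moment: J = I_x + I_y = 42.375 in⁴.

J ≈ 42.4 in⁴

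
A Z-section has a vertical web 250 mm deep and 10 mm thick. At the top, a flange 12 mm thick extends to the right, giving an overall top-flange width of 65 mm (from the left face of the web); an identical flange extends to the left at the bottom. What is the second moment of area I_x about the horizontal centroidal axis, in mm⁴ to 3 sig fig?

Decompose the section into non-overlapping parts with the origin at the bottom-left of its bounding rectangle.
Web: 10 × 250, A = 2 500 mm², y = 125 mm, Ī = 13 020 833 mm⁴.
Top flange (beyond web): 55 × 12, A = 660 mm², y = 244 mm, Ī = 7 920 mm⁴.
Bottom flange (beyond web): 55 × 12, A = 660 mm², y = 6 mm, Ī = 7 920 mm⁴.
Centroid: ȳ = ΣA·y / ΣA = 125 mm.
Transfer each piece to the horizontal centroidal axis using Ī + A·d² with d = y − 125:
  web: d = 0 mm → contributes +13 020 833 mm⁴
  top flange (beyond web): d = 119 mm → contributes +9 354 180 mm⁴
  bottom flange (beyond web): d = -119 mm → contributes +9 354 180 mm⁴
Total I = 31 729 193 mm⁴.

I_x ≈ 3.17 × 10⁷ mm⁴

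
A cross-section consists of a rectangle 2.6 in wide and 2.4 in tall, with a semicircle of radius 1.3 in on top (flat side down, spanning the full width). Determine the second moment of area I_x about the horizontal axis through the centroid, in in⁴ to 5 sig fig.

I_x ≈ 9.0235 in⁴

Split into non-overlapping primitives; take the origin at the lower-left of the bounding box.
Rectangular body: 2.6 × 2.4, A = 6.24 in², y = 1.2 in, Ī = 2.9952 in⁴.
Semicircular cap: semicircle r = 1.3, A = 2.654646 in², y = 2.951737 in, Ī = 0.3134769 in⁴.
Centroid: ȳ = ΣA·y / ΣA = 1.722814 in.
Transfer each piece to the horizontal axis through the centroid using Ī + A·d² with d = y − 1.722814:
  rectangular body: d = -0.5228136 in → contributes +4.700804 in⁴
  semicircular cap: d = 1.228924 in → contributes +4.322664 in⁴
Total I = 9.023468 in⁴.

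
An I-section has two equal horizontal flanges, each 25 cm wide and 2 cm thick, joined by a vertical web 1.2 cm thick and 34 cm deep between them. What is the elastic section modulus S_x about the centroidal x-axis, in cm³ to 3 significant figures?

S_x ≈ 1910 cm³

Treat the section as a set of non-overlapping primitives; coordinates are from the bounding-box lower-left.
Bottom flange: 25 × 2, A = 50 cm², y = 1 cm, Ī = 16.667 cm⁴.
Web: 1.2 × 34, A = 40.8 cm², y = 19 cm, Ī = 3930.4 cm⁴.
Top flange: 25 × 2, A = 50 cm², y = 37 cm, Ī = 16.667 cm⁴.
By symmetry the centroid is at mid-height, ȳ = 19 cm.
Transfer each piece to the centroidal x-axis using Ī + A·d² with d = y − 19:
  bottom flange: d = -18 cm → contributes +16 217 cm⁴
  web: d = 0 cm → contributes +3930.4 cm⁴
  top flange: d = 18 cm → contributes +16 217 cm⁴
Total I = 36 364 cm⁴.
Extreme fibre distance c = 19 cm; S = I/c = 1913.9 cm³.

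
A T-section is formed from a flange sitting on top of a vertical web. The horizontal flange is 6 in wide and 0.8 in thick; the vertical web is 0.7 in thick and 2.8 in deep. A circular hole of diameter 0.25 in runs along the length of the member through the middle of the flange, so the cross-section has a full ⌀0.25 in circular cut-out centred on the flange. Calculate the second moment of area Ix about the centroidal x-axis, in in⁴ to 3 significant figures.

Ix ≈ 6.03 in⁴

Split into non-overlapping primitives; take the origin at the lower-left of the bounding box.
Flange: 6 × 0.8, A = 4.8 in², y = 3.2 in, Ī = 0.256 in⁴.
Web: 0.7 × 2.8, A = 1.96 in², y = 1.4 in, Ī = 1.2805 in⁴.
Hole (subtracted): ⌀0.25, A = 0.049087 in², y = 3.2 in, Ī = 0.00019175 in⁴.
Centroid: ȳ = ΣA·y / ΣA = 2.6743 in.
Transfer each piece to the centroidal x-axis using Ī + A·d² with d = y − 2.6743:
  flange: d = 0.52571 in → contributes +1.5826 in⁴
  web: d = -1.2743 in → contributes +4.4632 in⁴
  hole: d = 0.52571 in → contributes −0.013758 in⁴
Total I = 6.032 in⁴.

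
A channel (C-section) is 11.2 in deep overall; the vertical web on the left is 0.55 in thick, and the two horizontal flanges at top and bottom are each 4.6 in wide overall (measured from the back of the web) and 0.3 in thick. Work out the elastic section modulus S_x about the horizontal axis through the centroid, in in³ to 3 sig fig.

Treat the section as a set of non-overlapping primitives; coordinates are from the bounding-box lower-left.
Web: 0.55 × 11.2, A = 6.16 in², y = 5.6 in, Ī = 64.393 in⁴.
Top flange (beyond web): 4.05 × 0.3, A = 1.215 in², y = 11.05 in, Ī = 0.0091125 in⁴.
Bottom flange (beyond web): 4.05 × 0.3, A = 1.215 in², y = 0.15 in, Ī = 0.0091125 in⁴.
By symmetry the centroid is at mid-height, ȳ = 5.6 in.
Transfer each piece to the horizontal axis through the centroid using Ī + A·d² with d = y − 5.6:
  web: d = 0 in → contributes +64.393 in⁴
  top flange (beyond web): d = 5.45 in → contributes +36.098 in⁴
  bottom flange (beyond web): d = -5.45 in → contributes +36.098 in⁴
Total I = 136.59 in⁴.
Extreme fibre distance c = 5.6 in; S = I/c = 24.391 in³.

S_x ≈ 24.4 in³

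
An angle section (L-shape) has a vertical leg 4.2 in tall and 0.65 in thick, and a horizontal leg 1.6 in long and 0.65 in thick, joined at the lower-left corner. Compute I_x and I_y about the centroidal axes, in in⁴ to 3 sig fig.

I_x ≈ 5.62 in⁴, I_y ≈ 0.465 in⁴

Split into non-overlapping primitives; take the origin at the lower-left of the bounding box.
Vertical leg: 0.65 × 4.2, A = 2.73 in², y = 2.1 in, Ī = 4.0131 in⁴.
Horizontal leg (remainder): 0.95 × 0.65, A = 0.6175 in², y = 0.325 in, Ī = 0.021741 in⁴.
Centroid: ȳ = ΣA·y / ΣA = 1.7726 in.
Transfer each piece to the centroidal x-axis using Ī + A·d² with d = y − 1.7726:
  vertical leg: d = 0.32743 in → contributes +4.3058 in⁴
  horizontal leg (remainder): d = -1.4476 in → contributes +1.3157 in⁴
Total I = 5.6215 in⁴.
For the y-axis: x̄ = 0.47257 in.
Repeating about the centroidal y-axis gives I_y = 0.46486 in⁴.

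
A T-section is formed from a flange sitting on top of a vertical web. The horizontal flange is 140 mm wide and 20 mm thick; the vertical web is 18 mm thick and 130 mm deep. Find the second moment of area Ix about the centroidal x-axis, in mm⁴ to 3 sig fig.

Split into non-overlapping primitives; take the origin at the lower-left of the bounding box.
Flange: 140 × 20, A = 2 800 mm², y = 140 mm, Ī = 93 333 mm⁴.
Web: 18 × 130, A = 2 340 mm², y = 65 mm, Ī = 3 295 500 mm⁴.
Centroid: ȳ = ΣA·y / ΣA = 105.86 mm.
Transfer each piece to the centroidal x-axis using Ī + A·d² with d = y − 105.86:
  flange: d = 34.144 mm → contributes +3 357 603 mm⁴
  web: d = -40.856 mm → contributes +7 201 464 mm⁴
Total I = 10 559 067 mm⁴.

Ix ≈ 1.06 × 10⁷ mm⁴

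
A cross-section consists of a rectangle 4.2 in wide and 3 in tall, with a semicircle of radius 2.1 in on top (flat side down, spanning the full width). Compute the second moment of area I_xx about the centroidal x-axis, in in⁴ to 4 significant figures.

Split into non-overlapping primitives; take the origin at the lower-left of the bounding box.
Rectangular body: 4.2 × 3, A = 12.6 in², y = 1.5 in, Ī = 9.45 in⁴.
Semicircular cap: semicircle r = 2.1, A = 6.92721 in², y = 3.89127 in, Ī = 2.13456 in⁴.
Centroid: ȳ = ΣA·y / ΣA = 2.34829 in.
Transfer each piece to the centroidal x-axis using Ī + A·d² with d = y − 2.34829:
  rectangular body: d = -0.848294 in → contributes +18.517 in⁴
  semicircular cap: d = 1.54297 in → contributes +18.6266 in⁴
Total I = 37.1436 in⁴.

I_xx ≈ 37.14 in⁴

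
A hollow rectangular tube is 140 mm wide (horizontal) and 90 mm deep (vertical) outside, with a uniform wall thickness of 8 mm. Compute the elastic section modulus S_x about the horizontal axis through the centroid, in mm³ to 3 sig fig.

Treat the section as a set of non-overlapping primitives; coordinates are from the bounding-box lower-left.
Outer rectangle: 140 × 90, A = 12 600 mm², y = 45 mm, Ī = 8 505 000 mm⁴.
Inner void (subtracted): 124 × 74, A = 9 176 mm², y = 45 mm, Ī = 4 187 315 mm⁴.
By symmetry the centroid is at mid-height, ȳ = 45 mm.
All pieces are centred on the horizontal axis through the centroid, so I = ΣĪ (holes subtracted) = 4 317 685 mm⁴.
Extreme fibre distance c = 45 mm; S = I/c = 95 949 mm³.

S_x ≈ 9.59 × 10⁴ mm³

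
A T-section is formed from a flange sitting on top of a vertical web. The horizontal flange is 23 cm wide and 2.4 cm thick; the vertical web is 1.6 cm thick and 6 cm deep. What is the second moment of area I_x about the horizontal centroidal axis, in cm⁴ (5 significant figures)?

Split into non-overlapping primitives; take the origin at the lower-left of the bounding box.
Flange: 23 × 2.4, A = 55.2 cm², y = 7.2 cm, Ī = 26.496 cm⁴.
Web: 1.6 × 6, A = 9.6 cm², y = 3 cm, Ī = 28.8 cm⁴.
Centroid: ȳ = ΣA·y / ΣA = 6.577778 cm.
Transfer each piece to the horizontal centroidal axis using Ī + A·d² with d = y − 6.577778:
  flange: d = 0.6222222 cm → contributes +47.86726 cm⁴
  web: d = -3.577778 cm → contributes +151.6847 cm⁴
Total I = 199.552 cm⁴.

I_x ≈ 199.55 cm⁴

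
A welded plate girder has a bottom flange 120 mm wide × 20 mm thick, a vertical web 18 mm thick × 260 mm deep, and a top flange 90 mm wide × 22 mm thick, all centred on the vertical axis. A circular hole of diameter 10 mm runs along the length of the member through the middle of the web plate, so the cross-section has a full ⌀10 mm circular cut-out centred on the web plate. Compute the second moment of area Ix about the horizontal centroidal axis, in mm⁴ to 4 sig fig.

Break the section into simple shapes (no overlaps), measuring from the bottom-left corner of the bounding box.
Bottom plate: 120 × 20, A = 2 400 mm², y = 10 mm, Ī = 80 000 mm⁴.
Web plate: 18 × 260, A = 4 680 mm², y = 150 mm, Ī = 26 364 000 mm⁴.
Top plate: 90 × 22, A = 1 980 mm², y = 291 mm, Ī = 79 860 mm⁴.
Hole (subtracted): ⌀10, A = 78.5398 mm², y = 150 mm, Ī = 490.874 mm⁴.
Centroid: ȳ = ΣA·y / ΣA = 143.674 mm.
Transfer each piece to the horizontal centroidal axis using Ī + A·d² with d = y − 143.674:
  bottom plate: d = -133.674 mm → contributes +42 964 737 mm⁴
  web plate: d = 6.32637 mm → contributes +26 551 307 mm⁴
  top plate: d = 147.326 mm → contributes +43 055 875 mm⁴
  hole: d = 6.32637 mm → contributes −3634.27 mm⁴
Total I = 112 568 285 mm⁴.

Ix ≈ 1.126 × 10⁸ mm⁴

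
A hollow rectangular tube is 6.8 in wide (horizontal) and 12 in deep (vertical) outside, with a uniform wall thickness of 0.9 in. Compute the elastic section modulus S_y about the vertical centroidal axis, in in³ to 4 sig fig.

Split into non-overlapping primitives; take the origin at the lower-left of the bounding box.
Outer rectangle: 6.8 × 12, A = 81.6 in², x = 3.4 in, Ī = 314.432 in⁴.
Inner void (subtracted): 5 × 10.2, A = 51 in², x = 3.4 in, Ī = 106.25 in⁴.
By symmetry the centroid is at mid-width, x̄ = 3.4 in.
All pieces are centred on the vertical centroidal axis, so I = ΣĪ (holes subtracted) = 208.182 in⁴.
Extreme fibre distance c = 3.4 in; S = I/c = 61.23 in³.

S_y ≈ 61.23 in³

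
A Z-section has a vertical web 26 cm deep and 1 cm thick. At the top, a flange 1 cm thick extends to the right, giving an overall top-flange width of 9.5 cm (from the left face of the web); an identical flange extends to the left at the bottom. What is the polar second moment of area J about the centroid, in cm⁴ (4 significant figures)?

Split into non-overlapping primitives; take the origin at the lower-left of the bounding box.
Web: 1 × 26, A = 26 cm², y = 13 cm, Ī = 1464.67 cm⁴.
Top flange (beyond web): 8.5 × 1, A = 8.5 cm², y = 25.5 cm, Ī = 0.708333 cm⁴.
Bottom flange (beyond web): 8.5 × 1, A = 8.5 cm², y = 0.5 cm, Ī = 0.708333 cm⁴.
Centroid: ȳ = ΣA·y / ΣA = 13 cm.
Transfer each piece to the centroidal x-axis using Ī + A·d² with d = y − 13:
  web: d = 0 cm → contributes +1464.67 cm⁴
  top flange (beyond web): d = 12.5 cm → contributes +1328.83 cm⁴
  bottom flange (beyond web): d = -12.5 cm → contributes +1328.83 cm⁴
Total I = 4122.33 cm⁴.
For the y-axis: x̄ = 9 cm.
Repeating about the centroidal y-axis gives I_y = 488.083 cm⁴.
Polar second moment: J = I_x + I_y = 4610.42 cm⁴.

J ≈ 4610 cm⁴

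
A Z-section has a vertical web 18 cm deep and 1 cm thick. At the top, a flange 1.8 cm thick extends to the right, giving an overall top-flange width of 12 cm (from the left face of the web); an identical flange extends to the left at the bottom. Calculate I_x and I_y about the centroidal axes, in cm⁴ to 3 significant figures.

Split into non-overlapping primitives; take the origin at the lower-left of the bounding box.
Web: 1 × 18, A = 18 cm², y = 9 cm, Ī = 486 cm⁴.
Top flange (beyond web): 11 × 1.8, A = 19.8 cm², y = 17.1 cm, Ī = 5.346 cm⁴.
Bottom flange (beyond web): 11 × 1.8, A = 19.8 cm², y = 0.9 cm, Ī = 5.346 cm⁴.
Centroid: ȳ = ΣA·y / ΣA = 9 cm.
Transfer each piece to the centroidal x-axis using Ī + A·d² with d = y − 9:
  web: d = 0 cm → contributes +486 cm⁴
  top flange (beyond web): d = 8.1 cm → contributes +1304.4 cm⁴
  bottom flange (beyond web): d = -8.1 cm → contributes +1304.4 cm⁴
Total I = 3094.8 cm⁴.
For the y-axis: x̄ = 11.5 cm.
Repeating about the centroidal y-axis gives I_y = 1826.4 cm⁴.

I_x ≈ 3090 cm⁴, I_y ≈ 1830 cm⁴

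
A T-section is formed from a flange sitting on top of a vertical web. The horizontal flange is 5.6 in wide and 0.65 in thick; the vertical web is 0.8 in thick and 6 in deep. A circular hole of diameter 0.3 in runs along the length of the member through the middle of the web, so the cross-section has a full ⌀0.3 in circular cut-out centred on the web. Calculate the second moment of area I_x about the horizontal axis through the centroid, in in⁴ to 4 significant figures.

I_x ≈ 37.27 in⁴

Treat the section as a set of non-overlapping primitives; coordinates are from the bounding-box lower-left.
Flange: 5.6 × 0.65, A = 3.64 in², y = 6.325 in, Ī = 0.128158 in⁴.
Web: 0.8 × 6, A = 4.8 in², y = 3 in, Ī = 14.4 in⁴.
Hole (subtracted): ⌀0.3, A = 0.0706858 in², y = 3 in, Ī = 0.000397608 in⁴.
Centroid: ȳ = ΣA·y / ΣA = 4.44612 in.
Transfer each piece to the horizontal axis through the centroid using Ī + A·d² with d = y − 4.44612:
  flange: d = 1.87888 in → contributes +12.9781 in⁴
  web: d = -1.44612 in → contributes +24.438 in⁴
  hole: d = -1.44612 in → contributes −0.148219 in⁴
Total I = 37.2679 in⁴.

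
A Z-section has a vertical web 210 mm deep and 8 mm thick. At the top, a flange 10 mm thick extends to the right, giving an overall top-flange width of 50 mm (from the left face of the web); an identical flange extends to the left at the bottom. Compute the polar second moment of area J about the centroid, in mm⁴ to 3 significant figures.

Split into non-overlapping primitives; take the origin at the lower-left of the bounding box.
Web: 8 × 210, A = 1 680 mm², y = 105 mm, Ī = 6 174 000 mm⁴.
Top flange (beyond web): 42 × 10, A = 420 mm², y = 205 mm, Ī = 3 500 mm⁴.
Bottom flange (beyond web): 42 × 10, A = 420 mm², y = 5 mm, Ī = 3 500 mm⁴.
Centroid: ȳ = ΣA·y / ΣA = 105 mm.
Transfer each piece to the centroidal x-axis using Ī + A·d² with d = y − 105:
  web: d = 0 mm → contributes +6 174 000 mm⁴
  top flange (beyond web): d = 100 mm → contributes +4 203 500 mm⁴
  bottom flange (beyond web): d = -100 mm → contributes +4 203 500 mm⁴
Total I = 14 581 000 mm⁴.
For the y-axis: x̄ = 46 mm.
Repeating about the centroidal y-axis gives I_y = 657 440 mm⁴.
Polar second moment: J = I_x + I_y = 15 238 440 mm⁴.

J ≈ 1.52 × 10⁷ mm⁴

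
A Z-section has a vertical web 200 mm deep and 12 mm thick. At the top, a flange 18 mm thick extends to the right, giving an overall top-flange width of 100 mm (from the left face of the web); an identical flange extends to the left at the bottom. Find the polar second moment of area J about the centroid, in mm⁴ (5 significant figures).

J ≈ 4.4313 × 10⁷ mm⁴

Split into non-overlapping primitives; take the origin at the lower-left of the bounding box.
Web: 12 × 200, A = 2 400 mm², y = 100 mm, Ī = 8 000 000 mm⁴.
Top flange (beyond web): 88 × 18, A = 1 584 mm², y = 191 mm, Ī = 42 768 mm⁴.
Bottom flange (beyond web): 88 × 18, A = 1 584 mm², y = 9 mm, Ī = 42 768 mm⁴.
Centroid: ȳ = ΣA·y / ΣA = 100 mm.
Transfer each piece to the centroidal x-axis using Ī + A·d² with d = y − 100:
  web: d = 0 mm → contributes +8 000 000 mm⁴
  top flange (beyond web): d = 91 mm → contributes +13 159 872 mm⁴
  bottom flange (beyond web): d = -91 mm → contributes +13 159 872 mm⁴
Total I = 34 319 744 mm⁴.
For the y-axis: x̄ = 94 mm.
Repeating about the centroidal y-axis gives I_y = 9 993 216 mm⁴.
Polar second moment: J = I_x + I_y = 44 312 960 mm⁴.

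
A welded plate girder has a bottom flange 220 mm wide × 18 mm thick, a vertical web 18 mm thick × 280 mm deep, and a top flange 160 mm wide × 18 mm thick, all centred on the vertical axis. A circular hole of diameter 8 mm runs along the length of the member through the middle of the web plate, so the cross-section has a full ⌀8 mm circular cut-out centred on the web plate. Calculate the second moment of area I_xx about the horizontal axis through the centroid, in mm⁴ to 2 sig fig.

I_xx ≈ 1.8 × 10⁸ mm⁴

Decompose the section into non-overlapping parts with the origin at the bottom-left of its bounding rectangle.
Bottom plate: 220 × 18, A = 3 960 mm², y = 9 mm, Ī = 106 920 mm⁴.
Web plate: 18 × 280, A = 5 040 mm², y = 158 mm, Ī = 32 928 000 mm⁴.
Top plate: 160 × 18, A = 2 880 mm², y = 307 mm, Ī = 77 760 mm⁴.
Hole (subtracted): ⌀8, A = 50.27 mm², y = 158 mm, Ī = 201.1 mm⁴.
Centroid: ȳ = ΣA·y / ΣA = 144.4 mm.
Transfer each piece to the horizontal axis through the centroid using Ī + A·d² with d = y − 144.4:
  bottom plate: d = -135.4 mm → contributes +72 703 006 mm⁴
  web plate: d = 13.6 mm → contributes +33 860 611 mm⁴
  top plate: d = 162.6 mm → contributes +76 224 208 mm⁴
  hole: d = 13.6 mm → contributes −9 502 mm⁴
Total I = 182 778 323 mm⁴.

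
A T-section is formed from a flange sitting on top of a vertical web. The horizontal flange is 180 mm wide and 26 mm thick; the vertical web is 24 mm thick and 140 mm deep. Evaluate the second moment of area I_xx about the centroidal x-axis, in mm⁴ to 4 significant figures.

Break the section into simple shapes (no overlaps), measuring from the bottom-left corner of the bounding box.
Flange: 180 × 26, A = 4 680 mm², y = 153 mm, Ī = 263 640 mm⁴.
Web: 24 × 140, A = 3 360 mm², y = 70 mm, Ī = 5 488 000 mm⁴.
Centroid: ȳ = ΣA·y / ΣA = 118.313 mm.
Transfer each piece to the centroidal x-axis using Ī + A·d² with d = y − 118.313:
  flange: d = 34.6866 mm → contributes +5 894 419 mm⁴
  web: d = -48.3134 mm → contributes +13 330 871 mm⁴
Total I = 19 225 290 mm⁴.

I_xx ≈ 1.923 × 10⁷ mm⁴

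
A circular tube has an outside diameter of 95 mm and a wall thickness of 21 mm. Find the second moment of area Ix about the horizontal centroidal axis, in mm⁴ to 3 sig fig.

Decompose the section into non-overlapping parts with the origin at the bottom-left of its bounding rectangle.
Outer circle: ⌀95, A = 7088.2 mm², y = 47.5 mm, Ī = 3 998 198 mm⁴.
Bore (subtracted): ⌀53, A = 2206.2 mm², y = 47.5 mm, Ī = 387 323 mm⁴.
By symmetry the centroid is at mid-height, ȳ = 47.5 mm.
All pieces are centred on the horizontal centroidal axis, so I = ΣĪ (holes subtracted) = 3 610 875 mm⁴.

Ix ≈ 3.61 × 10⁶ mm⁴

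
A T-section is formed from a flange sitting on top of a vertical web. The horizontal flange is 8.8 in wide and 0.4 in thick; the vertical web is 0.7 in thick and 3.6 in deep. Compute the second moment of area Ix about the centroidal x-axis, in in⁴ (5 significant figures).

Ix ≈ 8.6430 in⁴

Treat the section as a set of non-overlapping primitives; coordinates are from the bounding-box lower-left.
Flange: 8.8 × 0.4, A = 3.52 in², y = 3.8 in, Ī = 0.04693333 in⁴.
Web: 0.7 × 3.6, A = 2.52 in², y = 1.8 in, Ī = 2.7216 in⁴.
Centroid: ȳ = ΣA·y / ΣA = 2.965563 in.
Transfer each piece to the centroidal x-axis using Ī + A·d² with d = y − 2.965563:
  flange: d = 0.8344371 in → contributes +2.497857 in⁴
  web: d = -1.165563 in → contributes +6.145113 in⁴
Total I = 8.64297 in⁴.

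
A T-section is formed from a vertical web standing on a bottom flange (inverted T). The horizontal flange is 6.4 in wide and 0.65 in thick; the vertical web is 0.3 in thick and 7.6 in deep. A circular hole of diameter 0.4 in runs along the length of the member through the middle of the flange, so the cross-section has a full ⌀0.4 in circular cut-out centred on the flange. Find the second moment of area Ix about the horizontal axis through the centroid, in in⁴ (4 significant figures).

Break the section into simple shapes (no overlaps), measuring from the bottom-left corner of the bounding box.
Flange: 6.4 × 0.65, A = 4.16 in², y = 0.325 in, Ī = 0.146467 in⁴.
Web: 0.3 × 7.6, A = 2.28 in², y = 4.45 in, Ī = 10.9744 in⁴.
Hole (subtracted): ⌀0.4, A = 0.125664 in², y = 0.325 in, Ī = 0.00125664 in⁴.
Centroid: ȳ = ΣA·y / ΣA = 1.81447 in.
Transfer each piece to the horizontal axis through the centroid using Ī + A·d² with d = y − 1.81447:
  flange: d = -1.48947 in → contributes +9.37549 in⁴
  web: d = 2.63553 in → contributes +26.8113 in⁴
  hole: d = -1.48947 in → contributes −0.280043 in⁴
Total I = 35.9068 in⁴.

Ix ≈ 35.91 in⁴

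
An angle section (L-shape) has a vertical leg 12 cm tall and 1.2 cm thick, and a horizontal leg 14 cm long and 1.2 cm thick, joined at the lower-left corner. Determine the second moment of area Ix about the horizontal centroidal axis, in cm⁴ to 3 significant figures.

Split into non-overlapping primitives; take the origin at the lower-left of the bounding box.
Vertical leg: 1.2 × 12, A = 14.4 cm², y = 6 cm, Ī = 172.8 cm⁴.
Horizontal leg (remainder): 12.8 × 1.2, A = 15.36 cm², y = 0.6 cm, Ī = 1.8432 cm⁴.
Centroid: ȳ = ΣA·y / ΣA = 3.2129 cm.
Transfer each piece to the horizontal centroidal axis using Ī + A·d² with d = y − 3.2129:
  vertical leg: d = 2.7871 cm → contributes +284.66 cm⁴
  horizontal leg (remainder): d = -2.6129 cm → contributes +106.71 cm⁴
Total I = 391.37 cm⁴.

Ix ≈ 391 cm⁴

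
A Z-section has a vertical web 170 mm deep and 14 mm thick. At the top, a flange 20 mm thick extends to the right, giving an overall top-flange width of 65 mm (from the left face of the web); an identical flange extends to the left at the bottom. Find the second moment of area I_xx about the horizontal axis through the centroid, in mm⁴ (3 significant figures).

Treat the section as a set of non-overlapping primitives; coordinates are from the bounding-box lower-left.
Web: 14 × 170, A = 2 380 mm², y = 85 mm, Ī = 5 731 833 mm⁴.
Top flange (beyond web): 51 × 20, A = 1 020 mm², y = 160 mm, Ī = 34 000 mm⁴.
Bottom flange (beyond web): 51 × 20, A = 1 020 mm², y = 10 mm, Ī = 34 000 mm⁴.
Centroid: ȳ = ΣA·y / ΣA = 85 mm.
Transfer each piece to the horizontal axis through the centroid using Ī + A·d² with d = y − 85:
  web: d = 0 mm → contributes +5 731 833 mm⁴
  top flange (beyond web): d = 75 mm → contributes +5 771 500 mm⁴
  bottom flange (beyond web): d = -75 mm → contributes +5 771 500 mm⁴
Total I = 17 274 833 mm⁴.

I_xx ≈ 1.73 × 10⁷ mm⁴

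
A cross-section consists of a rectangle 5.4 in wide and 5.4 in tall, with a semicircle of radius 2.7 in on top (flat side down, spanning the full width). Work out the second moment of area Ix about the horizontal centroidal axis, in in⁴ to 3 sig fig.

Ix ≈ 198 in⁴

Break the section into simple shapes (no overlaps), measuring from the bottom-left corner of the bounding box.
Rectangular body: 5.4 × 5.4, A = 29.16 in², y = 2.7 in, Ī = 70.859 in⁴.
Semicircular cap: semicircle r = 2.7, A = 11.451 in², y = 6.5459 in, Ī = 5.8329 in⁴.
Centroid: ȳ = ΣA·y / ΣA = 3.7844 in.
Transfer each piece to the horizontal centroidal axis using Ī + A·d² with d = y − 3.7844:
  rectangular body: d = -1.0844 in → contributes +105.15 in⁴
  semicircular cap: d = 2.7615 in → contributes +93.157 in⁴
Total I = 198.31 in⁴.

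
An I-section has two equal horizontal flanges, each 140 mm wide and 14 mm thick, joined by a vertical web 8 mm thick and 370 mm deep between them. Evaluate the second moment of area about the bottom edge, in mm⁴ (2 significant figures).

I_base ≈ 4.5 × 10⁸ mm⁴

Treat the section as a set of non-overlapping primitives; coordinates are from the bounding-box lower-left.
Bottom flange: 140 × 14, A = 1 960 mm², y = 7 mm, Ī = 32 013 mm⁴.
Web: 8 × 370, A = 2 960 mm², y = 199 mm, Ī = 33 768 667 mm⁴.
Top flange: 140 × 14, A = 1 960 mm², y = 391 mm, Ī = 32 013 mm⁴.
Transfer each piece to the bottom edge using Ī + A·d² with d = y − 0:
  bottom flange: d = 7 mm → contributes +128 053 mm⁴
  web: d = 199 mm → contributes +150 987 627 mm⁴
  top flange: d = 391 mm → contributes +299 678 773 mm⁴
Total I = 450 794 453 mm⁴.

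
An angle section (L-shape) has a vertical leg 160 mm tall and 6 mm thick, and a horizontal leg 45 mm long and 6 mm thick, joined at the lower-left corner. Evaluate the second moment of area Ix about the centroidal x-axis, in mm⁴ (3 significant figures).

Split into non-overlapping primitives; take the origin at the lower-left of the bounding box.
Vertical leg: 6 × 160, A = 960 mm², y = 80 mm, Ī = 2 048 000 mm⁴.
Horizontal leg (remainder): 39 × 6, A = 234 mm², y = 3 mm, Ī = 702 mm⁴.
Centroid: ȳ = ΣA·y / ΣA = 64.91 mm.
Transfer each piece to the centroidal x-axis using Ī + A·d² with d = y − 64.91:
  vertical leg: d = 15.09 mm → contributes +2 266 613 mm⁴
  horizontal leg (remainder): d = -61.91 mm → contributes +897 575 mm⁴
Total I = 3 164 188 mm⁴.

Ix ≈ 3.16 × 10⁶ mm⁴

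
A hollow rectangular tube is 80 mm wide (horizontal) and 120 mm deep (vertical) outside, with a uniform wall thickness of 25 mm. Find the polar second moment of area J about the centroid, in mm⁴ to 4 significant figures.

Treat the section as a set of non-overlapping primitives; coordinates are from the bounding-box lower-left.
Outer rectangle: 80 × 120, A = 9 600 mm², y = 60 mm, Ī = 11 520 000 mm⁴.
Inner void (subtracted): 30 × 70, A = 2 100 mm², y = 60 mm, Ī = 857 500 mm⁴.
By symmetry the centroid is at mid-height, ȳ = 60 mm.
All pieces are centred on the centroidal x-axis, so I = ΣĪ (holes subtracted) = 10 662 500 mm⁴.
Repeating about the centroidal y-axis gives I_y = 4 962 500 mm⁴.
Polar second moment: J = I_x + I_y = 15 625 000 mm⁴.

J ≈ 1.563 × 10⁷ mm⁴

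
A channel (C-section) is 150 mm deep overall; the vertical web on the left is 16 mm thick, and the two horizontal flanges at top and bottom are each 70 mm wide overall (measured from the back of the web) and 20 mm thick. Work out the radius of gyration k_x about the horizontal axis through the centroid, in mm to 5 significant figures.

Treat the section as a set of non-overlapping primitives; coordinates are from the bounding-box lower-left.
Web: 16 × 150, A = 2 400 mm², y = 75 mm, Ī = 4 500 000 mm⁴.
Top flange (beyond web): 54 × 20, A = 1 080 mm², y = 140 mm, Ī = 36 000 mm⁴.
Bottom flange (beyond web): 54 × 20, A = 1 080 mm², y = 10 mm, Ī = 36 000 mm⁴.
By symmetry the centroid is at mid-height, ȳ = 75 mm.
Transfer each piece to the horizontal axis through the centroid using Ī + A·d² with d = y − 75:
  web: d = 0 mm → contributes +4 500 000 mm⁴
  top flange (beyond web): d = 65 mm → contributes +4 599 000 mm⁴
  bottom flange (beyond web): d = -65 mm → contributes +4 599 000 mm⁴
Total I = 13 698 000 mm⁴.
Radius of gyration: k = √(I/A) = √(13 698 000 / 4 560) = 54.80828 mm.

k_x ≈ 54.808 mm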